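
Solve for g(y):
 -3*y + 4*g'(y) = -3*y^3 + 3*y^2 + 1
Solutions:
 g(y) = C1 - 3*y^4/16 + y^3/4 + 3*y^2/8 + y/4


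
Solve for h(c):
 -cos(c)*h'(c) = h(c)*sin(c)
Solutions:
 h(c) = C1*cos(c)


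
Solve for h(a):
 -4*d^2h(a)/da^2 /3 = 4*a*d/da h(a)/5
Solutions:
 h(a) = C1 + C2*erf(sqrt(30)*a/10)


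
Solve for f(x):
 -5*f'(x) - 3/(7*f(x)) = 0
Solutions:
 f(x) = -sqrt(C1 - 210*x)/35
 f(x) = sqrt(C1 - 210*x)/35


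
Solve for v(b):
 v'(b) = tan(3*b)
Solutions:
 v(b) = C1 - log(cos(3*b))/3


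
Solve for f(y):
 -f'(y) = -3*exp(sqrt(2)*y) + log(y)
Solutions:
 f(y) = C1 - y*log(y) + y + 3*sqrt(2)*exp(sqrt(2)*y)/2


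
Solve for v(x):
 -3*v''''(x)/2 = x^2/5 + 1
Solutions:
 v(x) = C1 + C2*x + C3*x^2 + C4*x^3 - x^6/2700 - x^4/36


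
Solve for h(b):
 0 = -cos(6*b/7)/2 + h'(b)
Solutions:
 h(b) = C1 + 7*sin(6*b/7)/12


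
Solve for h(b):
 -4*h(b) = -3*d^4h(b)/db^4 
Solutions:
 h(b) = C1*exp(-sqrt(2)*3^(3/4)*b/3) + C2*exp(sqrt(2)*3^(3/4)*b/3) + C3*sin(sqrt(2)*3^(3/4)*b/3) + C4*cos(sqrt(2)*3^(3/4)*b/3)


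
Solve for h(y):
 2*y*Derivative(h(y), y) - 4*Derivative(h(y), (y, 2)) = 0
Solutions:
 h(y) = C1 + C2*erfi(y/2)


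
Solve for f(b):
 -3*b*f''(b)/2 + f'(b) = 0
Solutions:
 f(b) = C1 + C2*b^(5/3)


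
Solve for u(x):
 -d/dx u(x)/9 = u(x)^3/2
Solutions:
 u(x) = -sqrt(-1/(C1 - 9*x))
 u(x) = sqrt(-1/(C1 - 9*x))


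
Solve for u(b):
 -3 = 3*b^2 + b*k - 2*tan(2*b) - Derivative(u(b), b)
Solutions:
 u(b) = C1 + b^3 + b^2*k/2 + 3*b + log(cos(2*b))


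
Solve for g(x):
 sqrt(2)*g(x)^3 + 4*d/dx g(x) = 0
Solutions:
 g(x) = -sqrt(2)*sqrt(-1/(C1 - sqrt(2)*x))
 g(x) = sqrt(2)*sqrt(-1/(C1 - sqrt(2)*x))


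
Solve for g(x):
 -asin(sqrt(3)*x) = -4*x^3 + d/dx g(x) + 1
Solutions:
 g(x) = C1 + x^4 - x*asin(sqrt(3)*x) - x - sqrt(3)*sqrt(1 - 3*x^2)/3


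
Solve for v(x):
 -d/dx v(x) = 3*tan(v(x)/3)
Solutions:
 v(x) = -3*asin(C1*exp(-x)) + 3*pi
 v(x) = 3*asin(C1*exp(-x))


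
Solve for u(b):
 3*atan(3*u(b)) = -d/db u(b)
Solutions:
 Integral(1/atan(3*_y), (_y, u(b))) = C1 - 3*b


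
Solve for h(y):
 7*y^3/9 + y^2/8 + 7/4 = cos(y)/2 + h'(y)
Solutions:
 h(y) = C1 + 7*y^4/36 + y^3/24 + 7*y/4 - sin(y)/2


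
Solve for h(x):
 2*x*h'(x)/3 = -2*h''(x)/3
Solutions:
 h(x) = C1 + C2*erf(sqrt(2)*x/2)


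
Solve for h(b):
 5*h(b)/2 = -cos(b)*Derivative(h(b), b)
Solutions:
 h(b) = C1*(sin(b) - 1)^(5/4)/(sin(b) + 1)^(5/4)


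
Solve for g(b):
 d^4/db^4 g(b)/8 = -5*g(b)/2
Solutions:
 g(b) = (C1*sin(5^(1/4)*b) + C2*cos(5^(1/4)*b))*exp(-5^(1/4)*b) + (C3*sin(5^(1/4)*b) + C4*cos(5^(1/4)*b))*exp(5^(1/4)*b)


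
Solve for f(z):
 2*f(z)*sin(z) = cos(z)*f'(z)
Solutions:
 f(z) = C1/cos(z)^2


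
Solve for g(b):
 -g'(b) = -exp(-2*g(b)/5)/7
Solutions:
 g(b) = 5*log(-sqrt(C1 + b)) - 5*log(35) + 5*log(70)/2
 g(b) = 5*log(C1 + b)/2 - 5*log(35) + 5*log(70)/2


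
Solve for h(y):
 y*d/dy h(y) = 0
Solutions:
 h(y) = C1


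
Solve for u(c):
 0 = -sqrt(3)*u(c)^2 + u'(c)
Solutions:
 u(c) = -1/(C1 + sqrt(3)*c)


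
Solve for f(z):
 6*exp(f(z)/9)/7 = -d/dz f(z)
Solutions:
 f(z) = 9*log(1/(C1 + 6*z)) + 9*log(63)


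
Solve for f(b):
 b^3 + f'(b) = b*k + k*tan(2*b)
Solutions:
 f(b) = C1 - b^4/4 + b^2*k/2 - k*log(cos(2*b))/2


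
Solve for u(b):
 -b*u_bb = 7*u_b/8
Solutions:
 u(b) = C1 + C2*b^(1/8)


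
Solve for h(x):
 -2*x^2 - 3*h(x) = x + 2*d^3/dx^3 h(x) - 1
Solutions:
 h(x) = C3*exp(-2^(2/3)*3^(1/3)*x/2) - 2*x^2/3 - x/3 + (C1*sin(2^(2/3)*3^(5/6)*x/4) + C2*cos(2^(2/3)*3^(5/6)*x/4))*exp(2^(2/3)*3^(1/3)*x/4) + 1/3


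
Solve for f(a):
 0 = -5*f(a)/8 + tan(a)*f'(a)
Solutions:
 f(a) = C1*sin(a)^(5/8)


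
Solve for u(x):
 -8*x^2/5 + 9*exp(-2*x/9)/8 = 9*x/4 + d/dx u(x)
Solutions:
 u(x) = C1 - 8*x^3/15 - 9*x^2/8 - 81*exp(-2*x/9)/16


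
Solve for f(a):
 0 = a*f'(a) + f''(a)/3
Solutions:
 f(a) = C1 + C2*erf(sqrt(6)*a/2)


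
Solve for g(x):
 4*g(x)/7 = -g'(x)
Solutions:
 g(x) = C1*exp(-4*x/7)


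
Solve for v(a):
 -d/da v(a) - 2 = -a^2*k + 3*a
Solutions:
 v(a) = C1 + a^3*k/3 - 3*a^2/2 - 2*a


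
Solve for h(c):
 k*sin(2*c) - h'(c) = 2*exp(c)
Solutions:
 h(c) = C1 - k*cos(2*c)/2 - 2*exp(c)


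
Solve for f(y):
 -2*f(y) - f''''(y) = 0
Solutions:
 f(y) = (C1*sin(2^(3/4)*y/2) + C2*cos(2^(3/4)*y/2))*exp(-2^(3/4)*y/2) + (C3*sin(2^(3/4)*y/2) + C4*cos(2^(3/4)*y/2))*exp(2^(3/4)*y/2)


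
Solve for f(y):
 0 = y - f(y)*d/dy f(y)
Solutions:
 f(y) = -sqrt(C1 + y^2)
 f(y) = sqrt(C1 + y^2)


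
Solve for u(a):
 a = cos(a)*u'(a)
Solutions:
 u(a) = C1 + Integral(a/cos(a), a)


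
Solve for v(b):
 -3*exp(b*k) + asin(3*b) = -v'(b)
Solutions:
 v(b) = C1 - b*asin(3*b) - sqrt(1 - 9*b^2)/3 + 3*Piecewise((exp(b*k)/k, Ne(k, 0)), (b, True))


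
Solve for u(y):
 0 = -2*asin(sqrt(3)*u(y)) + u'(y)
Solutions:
 Integral(1/asin(sqrt(3)*_y), (_y, u(y))) = C1 + 2*y


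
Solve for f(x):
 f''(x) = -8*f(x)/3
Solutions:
 f(x) = C1*sin(2*sqrt(6)*x/3) + C2*cos(2*sqrt(6)*x/3)


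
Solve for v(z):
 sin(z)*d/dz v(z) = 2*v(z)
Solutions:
 v(z) = C1*(cos(z) - 1)/(cos(z) + 1)


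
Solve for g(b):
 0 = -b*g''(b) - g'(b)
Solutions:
 g(b) = C1 + C2*log(b)


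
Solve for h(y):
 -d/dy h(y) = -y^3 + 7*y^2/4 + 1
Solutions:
 h(y) = C1 + y^4/4 - 7*y^3/12 - y


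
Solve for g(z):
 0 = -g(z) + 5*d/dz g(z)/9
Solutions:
 g(z) = C1*exp(9*z/5)


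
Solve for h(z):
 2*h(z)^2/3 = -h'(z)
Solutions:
 h(z) = 3/(C1 + 2*z)


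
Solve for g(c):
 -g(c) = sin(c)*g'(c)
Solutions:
 g(c) = C1*sqrt(cos(c) + 1)/sqrt(cos(c) - 1)


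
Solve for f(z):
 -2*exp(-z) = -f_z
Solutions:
 f(z) = C1 - 2*exp(-z)


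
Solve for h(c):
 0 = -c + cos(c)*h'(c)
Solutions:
 h(c) = C1 + Integral(c/cos(c), c)


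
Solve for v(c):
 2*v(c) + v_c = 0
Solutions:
 v(c) = C1*exp(-2*c)


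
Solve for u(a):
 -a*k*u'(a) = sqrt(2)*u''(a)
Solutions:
 u(a) = Piecewise((-2^(3/4)*sqrt(pi)*C1*erf(2^(1/4)*a*sqrt(k)/2)/(2*sqrt(k)) - C2, (k > 0) | (k < 0)), (-C1*a - C2, True))


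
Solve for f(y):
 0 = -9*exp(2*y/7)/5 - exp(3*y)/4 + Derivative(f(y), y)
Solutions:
 f(y) = C1 + 63*exp(2*y/7)/10 + exp(3*y)/12


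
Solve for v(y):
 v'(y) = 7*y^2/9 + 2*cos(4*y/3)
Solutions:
 v(y) = C1 + 7*y^3/27 + 3*sin(4*y/3)/2


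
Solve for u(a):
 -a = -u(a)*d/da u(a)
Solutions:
 u(a) = -sqrt(C1 + a^2)
 u(a) = sqrt(C1 + a^2)


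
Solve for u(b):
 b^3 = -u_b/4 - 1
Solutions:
 u(b) = C1 - b^4 - 4*b


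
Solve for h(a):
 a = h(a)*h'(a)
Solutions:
 h(a) = -sqrt(C1 + a^2)
 h(a) = sqrt(C1 + a^2)


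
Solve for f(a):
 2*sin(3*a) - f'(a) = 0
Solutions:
 f(a) = C1 - 2*cos(3*a)/3


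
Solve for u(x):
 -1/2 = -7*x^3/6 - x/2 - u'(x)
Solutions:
 u(x) = C1 - 7*x^4/24 - x^2/4 + x/2


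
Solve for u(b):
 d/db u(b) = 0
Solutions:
 u(b) = C1


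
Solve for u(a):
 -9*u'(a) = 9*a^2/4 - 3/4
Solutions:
 u(a) = C1 - a^3/12 + a/12


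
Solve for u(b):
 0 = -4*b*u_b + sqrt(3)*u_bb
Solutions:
 u(b) = C1 + C2*erfi(sqrt(2)*3^(3/4)*b/3)


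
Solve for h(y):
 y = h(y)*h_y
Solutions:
 h(y) = -sqrt(C1 + y^2)
 h(y) = sqrt(C1 + y^2)


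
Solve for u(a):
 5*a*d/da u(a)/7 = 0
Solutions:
 u(a) = C1


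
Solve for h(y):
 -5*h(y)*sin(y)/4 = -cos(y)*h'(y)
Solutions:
 h(y) = C1/cos(y)^(5/4)


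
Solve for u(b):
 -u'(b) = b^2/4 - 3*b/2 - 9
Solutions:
 u(b) = C1 - b^3/12 + 3*b^2/4 + 9*b


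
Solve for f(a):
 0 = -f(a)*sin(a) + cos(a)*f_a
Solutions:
 f(a) = C1/cos(a)


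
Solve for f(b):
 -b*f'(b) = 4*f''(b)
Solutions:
 f(b) = C1 + C2*erf(sqrt(2)*b/4)


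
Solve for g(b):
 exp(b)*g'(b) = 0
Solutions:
 g(b) = C1


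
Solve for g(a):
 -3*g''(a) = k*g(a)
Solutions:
 g(a) = C1*exp(-sqrt(3)*a*sqrt(-k)/3) + C2*exp(sqrt(3)*a*sqrt(-k)/3)


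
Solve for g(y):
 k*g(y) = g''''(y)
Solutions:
 g(y) = C1*exp(-k^(1/4)*y) + C2*exp(k^(1/4)*y) + C3*exp(-I*k^(1/4)*y) + C4*exp(I*k^(1/4)*y)


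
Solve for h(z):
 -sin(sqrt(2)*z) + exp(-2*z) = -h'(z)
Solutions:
 h(z) = C1 - sqrt(2)*cos(sqrt(2)*z)/2 + exp(-2*z)/2


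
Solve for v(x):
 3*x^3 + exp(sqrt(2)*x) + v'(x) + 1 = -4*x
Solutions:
 v(x) = C1 - 3*x^4/4 - 2*x^2 - x - sqrt(2)*exp(sqrt(2)*x)/2


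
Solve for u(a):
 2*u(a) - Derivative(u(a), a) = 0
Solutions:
 u(a) = C1*exp(2*a)


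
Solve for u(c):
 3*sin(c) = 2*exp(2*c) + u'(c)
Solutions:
 u(c) = C1 - exp(2*c) - 3*cos(c)


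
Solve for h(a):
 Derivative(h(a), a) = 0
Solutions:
 h(a) = C1


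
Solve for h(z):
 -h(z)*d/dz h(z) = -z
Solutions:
 h(z) = -sqrt(C1 + z^2)
 h(z) = sqrt(C1 + z^2)


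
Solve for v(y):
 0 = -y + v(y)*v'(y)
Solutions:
 v(y) = -sqrt(C1 + y^2)
 v(y) = sqrt(C1 + y^2)


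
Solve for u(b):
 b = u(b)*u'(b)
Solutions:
 u(b) = -sqrt(C1 + b^2)
 u(b) = sqrt(C1 + b^2)


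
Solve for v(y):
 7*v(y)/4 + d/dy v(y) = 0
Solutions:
 v(y) = C1*exp(-7*y/4)


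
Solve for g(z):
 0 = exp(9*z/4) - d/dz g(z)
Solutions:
 g(z) = C1 + 4*exp(9*z/4)/9


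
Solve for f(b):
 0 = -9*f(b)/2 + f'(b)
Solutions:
 f(b) = C1*exp(9*b/2)


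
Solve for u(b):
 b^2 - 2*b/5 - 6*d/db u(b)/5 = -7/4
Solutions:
 u(b) = C1 + 5*b^3/18 - b^2/6 + 35*b/24


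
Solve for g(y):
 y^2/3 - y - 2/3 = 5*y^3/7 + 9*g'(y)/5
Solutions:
 g(y) = C1 - 25*y^4/252 + 5*y^3/81 - 5*y^2/18 - 10*y/27


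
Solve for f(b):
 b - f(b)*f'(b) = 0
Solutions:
 f(b) = -sqrt(C1 + b^2)
 f(b) = sqrt(C1 + b^2)


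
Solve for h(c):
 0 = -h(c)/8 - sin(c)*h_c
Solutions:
 h(c) = C1*(cos(c) + 1)^(1/16)/(cos(c) - 1)^(1/16)


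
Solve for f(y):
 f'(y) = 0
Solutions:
 f(y) = C1


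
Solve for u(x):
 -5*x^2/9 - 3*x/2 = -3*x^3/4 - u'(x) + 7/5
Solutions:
 u(x) = C1 - 3*x^4/16 + 5*x^3/27 + 3*x^2/4 + 7*x/5


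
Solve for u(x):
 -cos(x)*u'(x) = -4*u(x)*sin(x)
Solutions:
 u(x) = C1/cos(x)^4


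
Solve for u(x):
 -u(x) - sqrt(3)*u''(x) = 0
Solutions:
 u(x) = C1*sin(3^(3/4)*x/3) + C2*cos(3^(3/4)*x/3)


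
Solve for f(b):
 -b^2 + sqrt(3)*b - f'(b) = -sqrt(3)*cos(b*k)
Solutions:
 f(b) = C1 - b^3/3 + sqrt(3)*b^2/2 + sqrt(3)*sin(b*k)/k


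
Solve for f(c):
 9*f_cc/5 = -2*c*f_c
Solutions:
 f(c) = C1 + C2*erf(sqrt(5)*c/3)


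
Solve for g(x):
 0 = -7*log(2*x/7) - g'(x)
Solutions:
 g(x) = C1 - 7*x*log(x) + 7*x + x*log(823543/128)


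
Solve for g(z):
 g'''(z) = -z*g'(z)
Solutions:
 g(z) = C1 + Integral(C2*airyai(-z) + C3*airybi(-z), z)


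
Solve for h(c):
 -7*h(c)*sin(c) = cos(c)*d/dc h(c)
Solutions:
 h(c) = C1*cos(c)^7


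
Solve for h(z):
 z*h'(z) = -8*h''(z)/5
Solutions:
 h(z) = C1 + C2*erf(sqrt(5)*z/4)


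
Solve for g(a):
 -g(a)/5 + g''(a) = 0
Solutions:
 g(a) = C1*exp(-sqrt(5)*a/5) + C2*exp(sqrt(5)*a/5)


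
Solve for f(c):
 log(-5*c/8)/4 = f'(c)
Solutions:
 f(c) = C1 + c*log(-c)/4 + c*(-3*log(2) - 1 + log(5))/4


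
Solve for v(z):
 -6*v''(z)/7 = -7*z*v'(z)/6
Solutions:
 v(z) = C1 + C2*erfi(7*sqrt(2)*z/12)


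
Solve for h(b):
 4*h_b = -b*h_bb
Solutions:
 h(b) = C1 + C2/b^3


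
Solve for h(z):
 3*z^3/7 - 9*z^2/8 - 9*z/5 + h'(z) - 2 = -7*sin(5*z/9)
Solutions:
 h(z) = C1 - 3*z^4/28 + 3*z^3/8 + 9*z^2/10 + 2*z + 63*cos(5*z/9)/5


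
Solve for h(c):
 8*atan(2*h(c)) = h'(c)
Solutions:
 Integral(1/atan(2*_y), (_y, h(c))) = C1 + 8*c


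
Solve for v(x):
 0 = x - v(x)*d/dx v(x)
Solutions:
 v(x) = -sqrt(C1 + x^2)
 v(x) = sqrt(C1 + x^2)


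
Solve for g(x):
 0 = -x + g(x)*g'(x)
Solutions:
 g(x) = -sqrt(C1 + x^2)
 g(x) = sqrt(C1 + x^2)


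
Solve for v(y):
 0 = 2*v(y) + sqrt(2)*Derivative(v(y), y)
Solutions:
 v(y) = C1*exp(-sqrt(2)*y)


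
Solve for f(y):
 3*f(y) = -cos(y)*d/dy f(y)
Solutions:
 f(y) = C1*(sin(y) - 1)^(3/2)/(sin(y) + 1)^(3/2)


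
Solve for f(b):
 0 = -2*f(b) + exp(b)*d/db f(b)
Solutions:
 f(b) = C1*exp(-2*exp(-b))


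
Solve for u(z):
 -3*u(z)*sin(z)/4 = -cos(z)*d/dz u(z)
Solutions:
 u(z) = C1/cos(z)^(3/4)


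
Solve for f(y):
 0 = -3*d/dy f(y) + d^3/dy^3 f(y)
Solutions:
 f(y) = C1 + C2*exp(-sqrt(3)*y) + C3*exp(sqrt(3)*y)


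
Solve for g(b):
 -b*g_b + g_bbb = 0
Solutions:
 g(b) = C1 + Integral(C2*airyai(b) + C3*airybi(b), b)


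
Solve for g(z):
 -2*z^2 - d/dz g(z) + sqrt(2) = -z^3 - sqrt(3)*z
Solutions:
 g(z) = C1 + z^4/4 - 2*z^3/3 + sqrt(3)*z^2/2 + sqrt(2)*z


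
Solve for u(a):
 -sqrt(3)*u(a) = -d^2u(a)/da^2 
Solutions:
 u(a) = C1*exp(-3^(1/4)*a) + C2*exp(3^(1/4)*a)


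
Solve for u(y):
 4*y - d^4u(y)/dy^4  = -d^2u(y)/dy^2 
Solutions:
 u(y) = C1 + C2*y + C3*exp(-y) + C4*exp(y) - 2*y^3/3


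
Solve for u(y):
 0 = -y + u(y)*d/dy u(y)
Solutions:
 u(y) = -sqrt(C1 + y^2)
 u(y) = sqrt(C1 + y^2)


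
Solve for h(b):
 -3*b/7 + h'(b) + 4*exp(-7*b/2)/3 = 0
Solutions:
 h(b) = C1 + 3*b^2/14 + 8*exp(-7*b/2)/21


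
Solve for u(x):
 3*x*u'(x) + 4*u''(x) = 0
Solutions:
 u(x) = C1 + C2*erf(sqrt(6)*x/4)


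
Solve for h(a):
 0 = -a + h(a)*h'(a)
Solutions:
 h(a) = -sqrt(C1 + a^2)
 h(a) = sqrt(C1 + a^2)


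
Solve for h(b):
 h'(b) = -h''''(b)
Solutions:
 h(b) = C1 + C4*exp(-b) + (C2*sin(sqrt(3)*b/2) + C3*cos(sqrt(3)*b/2))*exp(b/2)


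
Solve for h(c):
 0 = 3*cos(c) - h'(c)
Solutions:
 h(c) = C1 + 3*sin(c)


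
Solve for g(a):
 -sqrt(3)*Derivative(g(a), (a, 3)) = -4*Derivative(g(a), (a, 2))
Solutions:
 g(a) = C1 + C2*a + C3*exp(4*sqrt(3)*a/3)


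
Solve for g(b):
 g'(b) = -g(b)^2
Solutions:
 g(b) = 1/(C1 + b)


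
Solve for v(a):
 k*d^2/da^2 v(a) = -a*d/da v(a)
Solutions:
 v(a) = C1 + C2*sqrt(k)*erf(sqrt(2)*a*sqrt(1/k)/2)


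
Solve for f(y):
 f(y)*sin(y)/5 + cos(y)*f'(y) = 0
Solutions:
 f(y) = C1*cos(y)^(1/5)


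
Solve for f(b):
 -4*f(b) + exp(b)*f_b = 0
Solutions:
 f(b) = C1*exp(-4*exp(-b))


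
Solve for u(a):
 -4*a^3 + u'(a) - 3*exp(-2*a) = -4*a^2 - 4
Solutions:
 u(a) = C1 + a^4 - 4*a^3/3 - 4*a - 3*exp(-2*a)/2


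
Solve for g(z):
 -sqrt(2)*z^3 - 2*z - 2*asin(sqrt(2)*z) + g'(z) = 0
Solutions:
 g(z) = C1 + sqrt(2)*z^4/4 + z^2 + 2*z*asin(sqrt(2)*z) + sqrt(2)*sqrt(1 - 2*z^2)


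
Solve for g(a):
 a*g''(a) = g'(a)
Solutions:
 g(a) = C1 + C2*a^2


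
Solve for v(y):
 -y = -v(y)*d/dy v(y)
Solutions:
 v(y) = -sqrt(C1 + y^2)
 v(y) = sqrt(C1 + y^2)


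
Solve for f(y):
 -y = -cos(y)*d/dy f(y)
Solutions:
 f(y) = C1 + Integral(y/cos(y), y)


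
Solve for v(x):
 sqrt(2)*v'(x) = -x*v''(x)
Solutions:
 v(x) = C1 + C2*x^(1 - sqrt(2))


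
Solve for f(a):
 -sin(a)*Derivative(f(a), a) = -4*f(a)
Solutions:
 f(a) = C1*(cos(a)^2 - 2*cos(a) + 1)/(cos(a)^2 + 2*cos(a) + 1)


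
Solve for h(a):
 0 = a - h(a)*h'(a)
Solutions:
 h(a) = -sqrt(C1 + a^2)
 h(a) = sqrt(C1 + a^2)


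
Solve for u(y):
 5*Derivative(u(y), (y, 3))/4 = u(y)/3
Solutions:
 u(y) = C3*exp(30^(2/3)*y/15) + (C1*sin(10^(2/3)*3^(1/6)*y/10) + C2*cos(10^(2/3)*3^(1/6)*y/10))*exp(-30^(2/3)*y/30)


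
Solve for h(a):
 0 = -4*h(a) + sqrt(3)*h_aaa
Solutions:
 h(a) = C3*exp(2^(2/3)*3^(5/6)*a/3) + (C1*sin(2^(2/3)*3^(1/3)*a/2) + C2*cos(2^(2/3)*3^(1/3)*a/2))*exp(-2^(2/3)*3^(5/6)*a/6)


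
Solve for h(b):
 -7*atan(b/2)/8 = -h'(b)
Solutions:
 h(b) = C1 + 7*b*atan(b/2)/8 - 7*log(b^2 + 4)/8


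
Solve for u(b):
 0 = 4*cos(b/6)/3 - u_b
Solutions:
 u(b) = C1 + 8*sin(b/6)


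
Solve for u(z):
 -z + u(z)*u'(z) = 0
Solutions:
 u(z) = -sqrt(C1 + z^2)
 u(z) = sqrt(C1 + z^2)


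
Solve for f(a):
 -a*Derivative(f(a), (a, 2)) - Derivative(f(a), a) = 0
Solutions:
 f(a) = C1 + C2*log(a)


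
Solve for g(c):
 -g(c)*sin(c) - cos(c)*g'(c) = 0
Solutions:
 g(c) = C1*cos(c)


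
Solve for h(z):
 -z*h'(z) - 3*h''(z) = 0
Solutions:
 h(z) = C1 + C2*erf(sqrt(6)*z/6)


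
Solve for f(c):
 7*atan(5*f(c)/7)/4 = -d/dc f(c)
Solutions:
 Integral(1/atan(5*_y/7), (_y, f(c))) = C1 - 7*c/4


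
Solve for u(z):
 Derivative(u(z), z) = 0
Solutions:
 u(z) = C1


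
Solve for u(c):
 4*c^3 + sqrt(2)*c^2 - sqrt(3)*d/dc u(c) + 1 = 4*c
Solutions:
 u(c) = C1 + sqrt(3)*c^4/3 + sqrt(6)*c^3/9 - 2*sqrt(3)*c^2/3 + sqrt(3)*c/3


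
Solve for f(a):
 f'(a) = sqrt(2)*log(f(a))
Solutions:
 li(f(a)) = C1 + sqrt(2)*a


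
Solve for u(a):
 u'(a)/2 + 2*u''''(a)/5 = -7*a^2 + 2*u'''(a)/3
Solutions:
 u(a) = C1 + C2*exp(a*(20*5^(2/3)/(27*sqrt(329) + 529)^(1/3) + 5^(1/3)*(27*sqrt(329) + 529)^(1/3) + 20)/36)*sin(sqrt(3)*5^(1/3)*a*(-(27*sqrt(329) + 529)^(1/3) + 20*5^(1/3)/(27*sqrt(329) + 529)^(1/3))/36) + C3*exp(a*(20*5^(2/3)/(27*sqrt(329) + 529)^(1/3) + 5^(1/3)*(27*sqrt(329) + 529)^(1/3) + 20)/36)*cos(sqrt(3)*5^(1/3)*a*(-(27*sqrt(329) + 529)^(1/3) + 20*5^(1/3)/(27*sqrt(329) + 529)^(1/3))/36) + C4*exp(a*(-5^(1/3)*(27*sqrt(329) + 529)^(1/3) - 20*5^(2/3)/(27*sqrt(329) + 529)^(1/3) + 10)/18) - 14*a^3/3 - 112*a/3


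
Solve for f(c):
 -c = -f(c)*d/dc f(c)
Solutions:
 f(c) = -sqrt(C1 + c^2)
 f(c) = sqrt(C1 + c^2)


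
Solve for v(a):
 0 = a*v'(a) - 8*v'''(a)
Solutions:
 v(a) = C1 + Integral(C2*airyai(a/2) + C3*airybi(a/2), a)


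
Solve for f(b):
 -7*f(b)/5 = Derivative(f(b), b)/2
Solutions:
 f(b) = C1*exp(-14*b/5)


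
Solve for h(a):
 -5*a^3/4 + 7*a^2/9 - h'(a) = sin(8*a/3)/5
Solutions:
 h(a) = C1 - 5*a^4/16 + 7*a^3/27 + 3*cos(8*a/3)/40


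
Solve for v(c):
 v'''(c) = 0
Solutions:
 v(c) = C1 + C2*c + C3*c^2


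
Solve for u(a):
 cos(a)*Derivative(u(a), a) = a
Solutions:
 u(a) = C1 + Integral(a/cos(a), a)


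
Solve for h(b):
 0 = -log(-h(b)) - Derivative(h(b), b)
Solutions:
 -li(-h(b)) = C1 - b


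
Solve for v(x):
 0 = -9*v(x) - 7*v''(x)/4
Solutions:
 v(x) = C1*sin(6*sqrt(7)*x/7) + C2*cos(6*sqrt(7)*x/7)


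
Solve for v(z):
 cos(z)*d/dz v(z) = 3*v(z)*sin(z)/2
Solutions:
 v(z) = C1/cos(z)^(3/2)


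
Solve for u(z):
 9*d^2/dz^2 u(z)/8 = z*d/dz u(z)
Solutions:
 u(z) = C1 + C2*erfi(2*z/3)


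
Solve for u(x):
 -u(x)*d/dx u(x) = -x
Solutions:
 u(x) = -sqrt(C1 + x^2)
 u(x) = sqrt(C1 + x^2)


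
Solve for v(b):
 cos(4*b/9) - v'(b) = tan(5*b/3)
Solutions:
 v(b) = C1 + 3*log(cos(5*b/3))/5 + 9*sin(4*b/9)/4


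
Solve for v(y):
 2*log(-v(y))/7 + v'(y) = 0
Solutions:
 -li(-v(y)) = C1 - 2*y/7


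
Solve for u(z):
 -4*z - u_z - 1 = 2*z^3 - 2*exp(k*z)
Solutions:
 u(z) = C1 - z^4/2 - 2*z^2 - z + 2*exp(k*z)/k


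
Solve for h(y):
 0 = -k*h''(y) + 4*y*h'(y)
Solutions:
 h(y) = C1 + C2*erf(sqrt(2)*y*sqrt(-1/k))/sqrt(-1/k)


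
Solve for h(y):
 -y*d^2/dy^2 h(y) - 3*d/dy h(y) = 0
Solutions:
 h(y) = C1 + C2/y^2


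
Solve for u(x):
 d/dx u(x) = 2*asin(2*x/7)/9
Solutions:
 u(x) = C1 + 2*x*asin(2*x/7)/9 + sqrt(49 - 4*x^2)/9


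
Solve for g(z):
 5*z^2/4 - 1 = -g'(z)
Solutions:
 g(z) = C1 - 5*z^3/12 + z


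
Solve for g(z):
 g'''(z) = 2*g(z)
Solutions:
 g(z) = C3*exp(2^(1/3)*z) + (C1*sin(2^(1/3)*sqrt(3)*z/2) + C2*cos(2^(1/3)*sqrt(3)*z/2))*exp(-2^(1/3)*z/2)


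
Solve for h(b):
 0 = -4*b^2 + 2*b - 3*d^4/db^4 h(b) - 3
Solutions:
 h(b) = C1 + C2*b + C3*b^2 + C4*b^3 - b^6/270 + b^5/180 - b^4/24


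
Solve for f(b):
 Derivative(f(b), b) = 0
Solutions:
 f(b) = C1


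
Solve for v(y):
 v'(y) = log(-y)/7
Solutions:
 v(y) = C1 + y*log(-y)/7 - y/7


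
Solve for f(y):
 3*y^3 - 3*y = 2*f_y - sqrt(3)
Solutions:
 f(y) = C1 + 3*y^4/8 - 3*y^2/4 + sqrt(3)*y/2


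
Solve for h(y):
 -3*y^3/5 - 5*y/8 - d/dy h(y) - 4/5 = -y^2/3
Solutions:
 h(y) = C1 - 3*y^4/20 + y^3/9 - 5*y^2/16 - 4*y/5


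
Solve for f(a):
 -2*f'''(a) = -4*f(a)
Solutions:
 f(a) = C3*exp(2^(1/3)*a) + (C1*sin(2^(1/3)*sqrt(3)*a/2) + C2*cos(2^(1/3)*sqrt(3)*a/2))*exp(-2^(1/3)*a/2)


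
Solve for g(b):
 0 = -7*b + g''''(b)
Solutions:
 g(b) = C1 + C2*b + C3*b^2 + C4*b^3 + 7*b^5/120


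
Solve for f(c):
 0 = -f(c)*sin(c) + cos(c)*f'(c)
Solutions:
 f(c) = C1/cos(c)


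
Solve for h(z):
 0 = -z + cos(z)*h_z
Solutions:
 h(z) = C1 + Integral(z/cos(z), z)


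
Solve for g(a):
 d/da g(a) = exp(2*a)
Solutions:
 g(a) = C1 + exp(2*a)/2


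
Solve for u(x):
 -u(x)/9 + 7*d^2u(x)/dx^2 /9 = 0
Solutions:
 u(x) = C1*exp(-sqrt(7)*x/7) + C2*exp(sqrt(7)*x/7)


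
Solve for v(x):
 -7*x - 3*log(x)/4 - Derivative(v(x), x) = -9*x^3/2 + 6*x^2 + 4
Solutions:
 v(x) = C1 + 9*x^4/8 - 2*x^3 - 7*x^2/2 - 3*x*log(x)/4 - 13*x/4


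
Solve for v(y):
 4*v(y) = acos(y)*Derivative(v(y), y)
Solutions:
 v(y) = C1*exp(4*Integral(1/acos(y), y))


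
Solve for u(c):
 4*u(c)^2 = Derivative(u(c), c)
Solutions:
 u(c) = -1/(C1 + 4*c)


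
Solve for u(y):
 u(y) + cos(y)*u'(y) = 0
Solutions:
 u(y) = C1*sqrt(sin(y) - 1)/sqrt(sin(y) + 1)


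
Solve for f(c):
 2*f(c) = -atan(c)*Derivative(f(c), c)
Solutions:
 f(c) = C1*exp(-2*Integral(1/atan(c), c))


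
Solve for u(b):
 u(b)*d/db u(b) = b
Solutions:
 u(b) = -sqrt(C1 + b^2)
 u(b) = sqrt(C1 + b^2)


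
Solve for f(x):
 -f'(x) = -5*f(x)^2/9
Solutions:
 f(x) = -9/(C1 + 5*x)


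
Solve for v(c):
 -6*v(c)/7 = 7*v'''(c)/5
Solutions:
 v(c) = C3*exp(-210^(1/3)*c/7) + (C1*sin(3^(5/6)*70^(1/3)*c/14) + C2*cos(3^(5/6)*70^(1/3)*c/14))*exp(210^(1/3)*c/14)


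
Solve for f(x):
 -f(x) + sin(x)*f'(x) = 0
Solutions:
 f(x) = C1*sqrt(cos(x) - 1)/sqrt(cos(x) + 1)


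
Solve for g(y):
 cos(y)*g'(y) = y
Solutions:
 g(y) = C1 + Integral(y/cos(y), y)


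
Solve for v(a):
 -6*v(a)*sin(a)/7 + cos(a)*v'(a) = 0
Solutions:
 v(a) = C1/cos(a)^(6/7)


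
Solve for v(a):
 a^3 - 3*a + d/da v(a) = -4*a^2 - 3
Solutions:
 v(a) = C1 - a^4/4 - 4*a^3/3 + 3*a^2/2 - 3*a


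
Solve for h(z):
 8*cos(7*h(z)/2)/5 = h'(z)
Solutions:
 -8*z/5 - log(sin(7*h(z)/2) - 1)/7 + log(sin(7*h(z)/2) + 1)/7 = C1


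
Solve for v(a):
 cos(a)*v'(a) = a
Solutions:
 v(a) = C1 + Integral(a/cos(a), a)


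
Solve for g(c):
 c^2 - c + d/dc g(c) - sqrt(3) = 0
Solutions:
 g(c) = C1 - c^3/3 + c^2/2 + sqrt(3)*c


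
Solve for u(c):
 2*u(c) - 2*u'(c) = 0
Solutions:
 u(c) = C1*exp(c)


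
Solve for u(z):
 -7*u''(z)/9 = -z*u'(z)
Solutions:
 u(z) = C1 + C2*erfi(3*sqrt(14)*z/14)


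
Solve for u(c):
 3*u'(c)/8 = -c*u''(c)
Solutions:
 u(c) = C1 + C2*c^(5/8)


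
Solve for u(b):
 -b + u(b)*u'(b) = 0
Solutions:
 u(b) = -sqrt(C1 + b^2)
 u(b) = sqrt(C1 + b^2)


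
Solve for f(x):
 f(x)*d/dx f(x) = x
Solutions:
 f(x) = -sqrt(C1 + x^2)
 f(x) = sqrt(C1 + x^2)


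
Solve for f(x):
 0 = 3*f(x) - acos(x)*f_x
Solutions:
 f(x) = C1*exp(3*Integral(1/acos(x), x))


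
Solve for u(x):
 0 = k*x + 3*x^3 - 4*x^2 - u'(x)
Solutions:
 u(x) = C1 + k*x^2/2 + 3*x^4/4 - 4*x^3/3


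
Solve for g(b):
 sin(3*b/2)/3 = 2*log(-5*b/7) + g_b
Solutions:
 g(b) = C1 - 2*b*log(-b) - 2*b*log(5) + 2*b + 2*b*log(7) - 2*cos(3*b/2)/9


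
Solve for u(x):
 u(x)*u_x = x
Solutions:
 u(x) = -sqrt(C1 + x^2)
 u(x) = sqrt(C1 + x^2)


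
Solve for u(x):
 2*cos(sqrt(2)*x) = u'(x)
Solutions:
 u(x) = C1 + sqrt(2)*sin(sqrt(2)*x)


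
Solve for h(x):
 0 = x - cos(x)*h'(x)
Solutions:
 h(x) = C1 + Integral(x/cos(x), x)


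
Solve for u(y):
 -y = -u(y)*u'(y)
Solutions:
 u(y) = -sqrt(C1 + y^2)
 u(y) = sqrt(C1 + y^2)


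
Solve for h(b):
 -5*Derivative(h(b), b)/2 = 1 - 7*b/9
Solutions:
 h(b) = C1 + 7*b^2/45 - 2*b/5


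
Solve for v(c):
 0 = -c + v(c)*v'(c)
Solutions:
 v(c) = -sqrt(C1 + c^2)
 v(c) = sqrt(C1 + c^2)


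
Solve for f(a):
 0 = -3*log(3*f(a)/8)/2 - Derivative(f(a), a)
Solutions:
 -2*Integral(1/(-log(_y) - log(3) + 3*log(2)), (_y, f(a)))/3 = C1 - a


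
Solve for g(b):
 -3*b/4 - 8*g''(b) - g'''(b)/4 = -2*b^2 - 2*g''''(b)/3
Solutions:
 g(b) = C1 + C2*b + C3*exp(b*(3 - sqrt(3081))/16) + C4*exp(b*(3 + sqrt(3081))/16) + b^4/48 - 7*b^3/384 + 277*b^2/12288


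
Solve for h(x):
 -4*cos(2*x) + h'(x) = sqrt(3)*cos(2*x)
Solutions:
 h(x) = C1 + sqrt(3)*sin(2*x)/2 + 2*sin(2*x)


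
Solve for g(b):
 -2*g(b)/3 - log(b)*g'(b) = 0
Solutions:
 g(b) = C1*exp(-2*li(b)/3)


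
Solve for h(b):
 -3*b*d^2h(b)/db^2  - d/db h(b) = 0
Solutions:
 h(b) = C1 + C2*b^(2/3)


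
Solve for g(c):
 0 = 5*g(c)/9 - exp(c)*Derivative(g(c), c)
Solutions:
 g(c) = C1*exp(-5*exp(-c)/9)


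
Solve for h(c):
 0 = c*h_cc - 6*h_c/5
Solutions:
 h(c) = C1 + C2*c^(11/5)


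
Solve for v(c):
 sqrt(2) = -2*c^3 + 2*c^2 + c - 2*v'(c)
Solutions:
 v(c) = C1 - c^4/4 + c^3/3 + c^2/4 - sqrt(2)*c/2


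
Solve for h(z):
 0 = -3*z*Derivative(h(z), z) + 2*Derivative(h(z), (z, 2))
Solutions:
 h(z) = C1 + C2*erfi(sqrt(3)*z/2)


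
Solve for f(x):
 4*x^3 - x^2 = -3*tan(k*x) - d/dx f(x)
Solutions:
 f(x) = C1 - x^4 + x^3/3 - 3*Piecewise((-log(cos(k*x))/k, Ne(k, 0)), (0, True))


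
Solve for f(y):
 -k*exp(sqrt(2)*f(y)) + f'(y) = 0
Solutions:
 f(y) = sqrt(2)*(2*log(-1/(C1 + k*y)) - log(2))/4


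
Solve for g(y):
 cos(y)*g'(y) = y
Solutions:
 g(y) = C1 + Integral(y/cos(y), y)


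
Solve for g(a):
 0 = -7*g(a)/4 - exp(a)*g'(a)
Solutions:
 g(a) = C1*exp(7*exp(-a)/4)


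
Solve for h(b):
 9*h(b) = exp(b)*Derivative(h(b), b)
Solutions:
 h(b) = C1*exp(-9*exp(-b))


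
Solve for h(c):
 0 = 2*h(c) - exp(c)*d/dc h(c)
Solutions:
 h(c) = C1*exp(-2*exp(-c))


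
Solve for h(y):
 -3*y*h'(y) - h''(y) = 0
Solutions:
 h(y) = C1 + C2*erf(sqrt(6)*y/2)


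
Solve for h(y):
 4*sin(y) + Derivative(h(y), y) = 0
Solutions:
 h(y) = C1 + 4*cos(y)


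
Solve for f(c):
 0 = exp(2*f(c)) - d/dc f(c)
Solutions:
 f(c) = log(-sqrt(-1/(C1 + c))) - log(2)/2
 f(c) = log(-1/(C1 + c))/2 - log(2)/2


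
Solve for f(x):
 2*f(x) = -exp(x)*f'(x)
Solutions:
 f(x) = C1*exp(2*exp(-x))


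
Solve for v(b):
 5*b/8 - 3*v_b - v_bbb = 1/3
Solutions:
 v(b) = C1 + C2*sin(sqrt(3)*b) + C3*cos(sqrt(3)*b) + 5*b^2/48 - b/9


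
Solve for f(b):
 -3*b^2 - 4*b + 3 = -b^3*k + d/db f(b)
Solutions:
 f(b) = C1 + b^4*k/4 - b^3 - 2*b^2 + 3*b


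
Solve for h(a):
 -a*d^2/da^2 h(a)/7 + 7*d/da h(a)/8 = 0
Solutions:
 h(a) = C1 + C2*a^(57/8)


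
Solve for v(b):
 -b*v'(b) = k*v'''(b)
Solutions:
 v(b) = C1 + Integral(C2*airyai(b*(-1/k)^(1/3)) + C3*airybi(b*(-1/k)^(1/3)), b)


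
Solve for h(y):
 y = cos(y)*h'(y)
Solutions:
 h(y) = C1 + Integral(y/cos(y), y)


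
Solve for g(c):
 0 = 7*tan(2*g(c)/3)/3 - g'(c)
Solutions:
 g(c) = -3*asin(C1*exp(14*c/9))/2 + 3*pi/2
 g(c) = 3*asin(C1*exp(14*c/9))/2


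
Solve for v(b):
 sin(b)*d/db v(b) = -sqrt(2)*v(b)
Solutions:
 v(b) = C1*(cos(b) + 1)^(sqrt(2)/2)/(cos(b) - 1)^(sqrt(2)/2)


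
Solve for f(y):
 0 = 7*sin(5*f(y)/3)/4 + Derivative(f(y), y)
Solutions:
 7*y/4 + 3*log(cos(5*f(y)/3) - 1)/10 - 3*log(cos(5*f(y)/3) + 1)/10 = C1


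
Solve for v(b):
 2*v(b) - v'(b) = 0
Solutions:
 v(b) = C1*exp(2*b)


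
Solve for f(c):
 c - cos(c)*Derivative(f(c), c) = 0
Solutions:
 f(c) = C1 + Integral(c/cos(c), c)


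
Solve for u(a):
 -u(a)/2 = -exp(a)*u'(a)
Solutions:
 u(a) = C1*exp(-exp(-a)/2)


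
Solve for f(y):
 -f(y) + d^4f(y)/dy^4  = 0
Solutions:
 f(y) = C1*exp(-y) + C2*exp(y) + C3*sin(y) + C4*cos(y)


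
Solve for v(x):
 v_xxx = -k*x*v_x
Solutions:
 v(x) = C1 + Integral(C2*airyai(x*(-k)^(1/3)) + C3*airybi(x*(-k)^(1/3)), x)


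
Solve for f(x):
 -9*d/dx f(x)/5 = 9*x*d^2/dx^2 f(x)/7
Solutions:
 f(x) = C1 + C2/x^(2/5)


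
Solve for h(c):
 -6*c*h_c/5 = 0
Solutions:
 h(c) = C1


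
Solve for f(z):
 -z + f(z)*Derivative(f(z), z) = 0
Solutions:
 f(z) = -sqrt(C1 + z^2)
 f(z) = sqrt(C1 + z^2)


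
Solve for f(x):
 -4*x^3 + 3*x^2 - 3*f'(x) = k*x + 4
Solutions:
 f(x) = C1 - k*x^2/6 - x^4/3 + x^3/3 - 4*x/3


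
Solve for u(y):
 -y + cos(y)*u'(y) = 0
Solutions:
 u(y) = C1 + Integral(y/cos(y), y)


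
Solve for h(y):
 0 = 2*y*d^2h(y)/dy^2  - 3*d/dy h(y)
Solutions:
 h(y) = C1 + C2*y^(5/2)


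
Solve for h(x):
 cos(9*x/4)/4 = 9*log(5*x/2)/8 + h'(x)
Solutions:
 h(x) = C1 - 9*x*log(x)/8 - 9*x*log(5)/8 + 9*x*log(2)/8 + 9*x/8 + sin(9*x/4)/9


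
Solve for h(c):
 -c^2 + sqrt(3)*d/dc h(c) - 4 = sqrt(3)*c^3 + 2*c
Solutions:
 h(c) = C1 + c^4/4 + sqrt(3)*c^3/9 + sqrt(3)*c^2/3 + 4*sqrt(3)*c/3


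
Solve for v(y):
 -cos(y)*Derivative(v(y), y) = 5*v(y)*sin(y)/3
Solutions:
 v(y) = C1*cos(y)^(5/3)


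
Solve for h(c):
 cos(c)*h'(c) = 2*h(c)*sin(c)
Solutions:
 h(c) = C1/cos(c)^2


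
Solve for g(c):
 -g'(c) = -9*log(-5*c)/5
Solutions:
 g(c) = C1 + 9*c*log(-c)/5 + 9*c*(-1 + log(5))/5


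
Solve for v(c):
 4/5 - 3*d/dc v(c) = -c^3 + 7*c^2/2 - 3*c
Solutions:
 v(c) = C1 + c^4/12 - 7*c^3/18 + c^2/2 + 4*c/15


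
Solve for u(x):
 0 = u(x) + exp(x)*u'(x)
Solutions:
 u(x) = C1*exp(exp(-x))


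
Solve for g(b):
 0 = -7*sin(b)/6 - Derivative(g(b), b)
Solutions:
 g(b) = C1 + 7*cos(b)/6


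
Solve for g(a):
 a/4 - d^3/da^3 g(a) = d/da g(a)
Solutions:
 g(a) = C1 + C2*sin(a) + C3*cos(a) + a^2/8


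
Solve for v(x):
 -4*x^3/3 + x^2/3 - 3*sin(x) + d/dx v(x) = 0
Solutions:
 v(x) = C1 + x^4/3 - x^3/9 - 3*cos(x)


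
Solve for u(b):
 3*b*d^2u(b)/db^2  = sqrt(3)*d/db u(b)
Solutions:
 u(b) = C1 + C2*b^(sqrt(3)/3 + 1)


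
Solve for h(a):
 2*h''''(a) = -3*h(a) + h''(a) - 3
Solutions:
 h(a) = (C1*sin(2^(3/4)*3^(1/4)*a*sin(atan(sqrt(23))/2)/2) + C2*cos(2^(3/4)*3^(1/4)*a*sin(atan(sqrt(23))/2)/2))*exp(-2^(3/4)*3^(1/4)*a*cos(atan(sqrt(23))/2)/2) + (C3*sin(2^(3/4)*3^(1/4)*a*sin(atan(sqrt(23))/2)/2) + C4*cos(2^(3/4)*3^(1/4)*a*sin(atan(sqrt(23))/2)/2))*exp(2^(3/4)*3^(1/4)*a*cos(atan(sqrt(23))/2)/2) - 1


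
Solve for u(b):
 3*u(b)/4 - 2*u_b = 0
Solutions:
 u(b) = C1*exp(3*b/8)


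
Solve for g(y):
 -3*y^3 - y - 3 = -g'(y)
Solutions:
 g(y) = C1 + 3*y^4/4 + y^2/2 + 3*y


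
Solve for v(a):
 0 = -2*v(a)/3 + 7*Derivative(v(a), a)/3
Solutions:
 v(a) = C1*exp(2*a/7)


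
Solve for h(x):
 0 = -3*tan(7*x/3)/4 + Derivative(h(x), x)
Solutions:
 h(x) = C1 - 9*log(cos(7*x/3))/28


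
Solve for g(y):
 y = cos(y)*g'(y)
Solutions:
 g(y) = C1 + Integral(y/cos(y), y)


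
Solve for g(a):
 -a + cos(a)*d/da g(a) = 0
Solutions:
 g(a) = C1 + Integral(a/cos(a), a)


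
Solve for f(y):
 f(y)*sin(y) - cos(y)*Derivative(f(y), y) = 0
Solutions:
 f(y) = C1/cos(y)


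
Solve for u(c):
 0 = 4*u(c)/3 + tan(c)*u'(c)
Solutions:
 u(c) = C1/sin(c)^(4/3)


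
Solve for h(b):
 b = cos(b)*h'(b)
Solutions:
 h(b) = C1 + Integral(b/cos(b), b)


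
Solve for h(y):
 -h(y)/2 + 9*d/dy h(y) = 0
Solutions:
 h(y) = C1*exp(y/18)


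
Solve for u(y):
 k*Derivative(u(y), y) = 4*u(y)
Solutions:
 u(y) = C1*exp(4*y/k)


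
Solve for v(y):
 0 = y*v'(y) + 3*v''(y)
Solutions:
 v(y) = C1 + C2*erf(sqrt(6)*y/6)


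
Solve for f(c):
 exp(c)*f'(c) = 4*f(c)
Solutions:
 f(c) = C1*exp(-4*exp(-c))


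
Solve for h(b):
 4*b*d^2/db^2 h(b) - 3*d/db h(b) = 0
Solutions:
 h(b) = C1 + C2*b^(7/4)


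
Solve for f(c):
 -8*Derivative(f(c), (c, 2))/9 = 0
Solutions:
 f(c) = C1 + C2*c


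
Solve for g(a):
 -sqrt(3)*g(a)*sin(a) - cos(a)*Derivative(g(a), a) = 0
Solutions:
 g(a) = C1*cos(a)^(sqrt(3))


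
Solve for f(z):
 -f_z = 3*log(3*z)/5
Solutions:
 f(z) = C1 - 3*z*log(z)/5 - 3*z*log(3)/5 + 3*z/5


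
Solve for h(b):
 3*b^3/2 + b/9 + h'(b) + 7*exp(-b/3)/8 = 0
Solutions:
 h(b) = C1 - 3*b^4/8 - b^2/18 + 21*exp(-b/3)/8


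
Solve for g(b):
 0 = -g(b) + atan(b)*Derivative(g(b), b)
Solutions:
 g(b) = C1*exp(Integral(1/atan(b), b))


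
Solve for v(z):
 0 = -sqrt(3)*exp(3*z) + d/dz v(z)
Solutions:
 v(z) = C1 + sqrt(3)*exp(3*z)/3


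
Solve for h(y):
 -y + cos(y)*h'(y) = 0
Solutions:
 h(y) = C1 + Integral(y/cos(y), y)


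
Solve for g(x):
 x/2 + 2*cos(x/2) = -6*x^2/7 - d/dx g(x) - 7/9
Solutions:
 g(x) = C1 - 2*x^3/7 - x^2/4 - 7*x/9 - 4*sin(x/2)


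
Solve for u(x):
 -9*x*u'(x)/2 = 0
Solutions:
 u(x) = C1


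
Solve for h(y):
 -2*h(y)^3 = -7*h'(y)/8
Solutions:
 h(y) = -sqrt(14)*sqrt(-1/(C1 + 16*y))/2
 h(y) = sqrt(14)*sqrt(-1/(C1 + 16*y))/2


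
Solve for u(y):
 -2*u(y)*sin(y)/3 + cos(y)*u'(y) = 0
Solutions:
 u(y) = C1/cos(y)^(2/3)


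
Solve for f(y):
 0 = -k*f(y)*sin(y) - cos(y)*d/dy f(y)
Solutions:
 f(y) = C1*exp(k*log(cos(y)))


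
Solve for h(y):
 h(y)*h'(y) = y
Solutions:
 h(y) = -sqrt(C1 + y^2)
 h(y) = sqrt(C1 + y^2)


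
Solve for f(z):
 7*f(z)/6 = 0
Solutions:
 f(z) = 0


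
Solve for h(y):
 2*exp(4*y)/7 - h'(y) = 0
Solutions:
 h(y) = C1 + exp(4*y)/14


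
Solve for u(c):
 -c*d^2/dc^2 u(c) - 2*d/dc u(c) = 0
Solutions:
 u(c) = C1 + C2/c


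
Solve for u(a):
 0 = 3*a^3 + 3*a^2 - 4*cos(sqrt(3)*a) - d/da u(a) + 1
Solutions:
 u(a) = C1 + 3*a^4/4 + a^3 + a - 4*sqrt(3)*sin(sqrt(3)*a)/3


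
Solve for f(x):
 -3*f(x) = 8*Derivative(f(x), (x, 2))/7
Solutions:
 f(x) = C1*sin(sqrt(42)*x/4) + C2*cos(sqrt(42)*x/4)


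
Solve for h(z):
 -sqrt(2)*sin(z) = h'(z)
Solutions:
 h(z) = C1 + sqrt(2)*cos(z)


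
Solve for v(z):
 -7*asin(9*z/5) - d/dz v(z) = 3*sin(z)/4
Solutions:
 v(z) = C1 - 7*z*asin(9*z/5) - 7*sqrt(25 - 81*z^2)/9 + 3*cos(z)/4


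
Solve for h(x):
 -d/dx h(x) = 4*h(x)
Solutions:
 h(x) = C1*exp(-4*x)


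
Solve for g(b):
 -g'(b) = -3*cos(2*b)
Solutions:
 g(b) = C1 + 3*sin(2*b)/2


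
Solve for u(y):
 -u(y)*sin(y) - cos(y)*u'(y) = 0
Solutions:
 u(y) = C1*cos(y)


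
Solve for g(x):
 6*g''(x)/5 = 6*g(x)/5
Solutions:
 g(x) = C1*exp(-x) + C2*exp(x)


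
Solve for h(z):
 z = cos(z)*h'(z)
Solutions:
 h(z) = C1 + Integral(z/cos(z), z)


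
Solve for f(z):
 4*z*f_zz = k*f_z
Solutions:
 f(z) = C1 + z^(re(k)/4 + 1)*(C2*sin(log(z)*Abs(im(k))/4) + C3*cos(log(z)*im(k)/4))


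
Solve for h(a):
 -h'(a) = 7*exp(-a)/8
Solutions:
 h(a) = C1 + 7*exp(-a)/8


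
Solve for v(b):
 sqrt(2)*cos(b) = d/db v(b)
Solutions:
 v(b) = C1 + sqrt(2)*sin(b)


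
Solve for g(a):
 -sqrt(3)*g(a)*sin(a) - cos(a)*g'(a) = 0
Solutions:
 g(a) = C1*cos(a)^(sqrt(3))


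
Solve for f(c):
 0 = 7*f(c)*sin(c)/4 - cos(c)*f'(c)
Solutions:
 f(c) = C1/cos(c)^(7/4)


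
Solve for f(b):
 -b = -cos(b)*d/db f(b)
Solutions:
 f(b) = C1 + Integral(b/cos(b), b)


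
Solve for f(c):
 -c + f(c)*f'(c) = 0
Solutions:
 f(c) = -sqrt(C1 + c^2)
 f(c) = sqrt(C1 + c^2)


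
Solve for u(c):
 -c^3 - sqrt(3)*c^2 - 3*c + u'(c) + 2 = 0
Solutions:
 u(c) = C1 + c^4/4 + sqrt(3)*c^3/3 + 3*c^2/2 - 2*c


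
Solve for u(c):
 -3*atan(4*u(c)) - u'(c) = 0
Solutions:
 Integral(1/atan(4*_y), (_y, u(c))) = C1 - 3*c


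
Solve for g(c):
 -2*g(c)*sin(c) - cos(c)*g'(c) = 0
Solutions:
 g(c) = C1*cos(c)^2


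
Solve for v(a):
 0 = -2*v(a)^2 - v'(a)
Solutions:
 v(a) = 1/(C1 + 2*a)


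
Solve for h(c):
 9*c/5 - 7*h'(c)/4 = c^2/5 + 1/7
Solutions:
 h(c) = C1 - 4*c^3/105 + 18*c^2/35 - 4*c/49


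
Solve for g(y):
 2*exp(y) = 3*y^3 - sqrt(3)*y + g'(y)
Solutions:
 g(y) = C1 - 3*y^4/4 + sqrt(3)*y^2/2 + 2*exp(y)


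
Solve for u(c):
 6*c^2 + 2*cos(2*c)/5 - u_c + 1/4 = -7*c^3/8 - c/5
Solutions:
 u(c) = C1 + 7*c^4/32 + 2*c^3 + c^2/10 + c/4 + 2*sin(c)*cos(c)/5


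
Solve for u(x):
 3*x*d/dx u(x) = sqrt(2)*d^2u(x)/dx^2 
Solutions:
 u(x) = C1 + C2*erfi(2^(1/4)*sqrt(3)*x/2)


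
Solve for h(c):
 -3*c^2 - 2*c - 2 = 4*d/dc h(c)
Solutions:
 h(c) = C1 - c^3/4 - c^2/4 - c/2


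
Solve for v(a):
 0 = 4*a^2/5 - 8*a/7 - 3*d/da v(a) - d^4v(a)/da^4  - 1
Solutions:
 v(a) = C1 + C4*exp(-3^(1/3)*a) + 4*a^3/45 - 4*a^2/21 - a/3 + (C2*sin(3^(5/6)*a/2) + C3*cos(3^(5/6)*a/2))*exp(3^(1/3)*a/2)


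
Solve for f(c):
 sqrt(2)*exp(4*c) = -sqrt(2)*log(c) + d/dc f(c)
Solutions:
 f(c) = C1 + sqrt(2)*c*log(c) - sqrt(2)*c + sqrt(2)*exp(4*c)/4


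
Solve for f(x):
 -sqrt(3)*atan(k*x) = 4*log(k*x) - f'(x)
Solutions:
 f(x) = C1 + 4*x*log(k*x) - 4*x + sqrt(3)*Piecewise((x*atan(k*x) - log(k^2*x^2 + 1)/(2*k), Ne(k, 0)), (0, True))


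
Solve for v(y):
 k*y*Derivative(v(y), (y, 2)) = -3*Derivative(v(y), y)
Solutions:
 v(y) = C1 + y^(((re(k) - 3)*re(k) + im(k)^2)/(re(k)^2 + im(k)^2))*(C2*sin(3*log(y)*Abs(im(k))/(re(k)^2 + im(k)^2)) + C3*cos(3*log(y)*im(k)/(re(k)^2 + im(k)^2)))


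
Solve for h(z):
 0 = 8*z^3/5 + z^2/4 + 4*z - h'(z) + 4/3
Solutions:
 h(z) = C1 + 2*z^4/5 + z^3/12 + 2*z^2 + 4*z/3


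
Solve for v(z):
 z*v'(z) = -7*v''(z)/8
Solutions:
 v(z) = C1 + C2*erf(2*sqrt(7)*z/7)


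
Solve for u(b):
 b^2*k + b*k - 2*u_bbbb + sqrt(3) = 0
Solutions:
 u(b) = C1 + C2*b + C3*b^2 + C4*b^3 + b^6*k/720 + b^5*k/240 + sqrt(3)*b^4/48


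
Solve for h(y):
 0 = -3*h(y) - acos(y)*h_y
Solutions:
 h(y) = C1*exp(-3*Integral(1/acos(y), y))


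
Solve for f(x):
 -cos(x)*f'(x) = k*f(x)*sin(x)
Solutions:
 f(x) = C1*exp(k*log(cos(x)))


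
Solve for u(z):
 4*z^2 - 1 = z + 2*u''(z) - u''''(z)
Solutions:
 u(z) = C1 + C2*z + C3*exp(-sqrt(2)*z) + C4*exp(sqrt(2)*z) + z^4/6 - z^3/12 + 3*z^2/4


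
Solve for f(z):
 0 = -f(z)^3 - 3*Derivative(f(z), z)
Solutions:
 f(z) = -sqrt(6)*sqrt(-1/(C1 - z))/2
 f(z) = sqrt(6)*sqrt(-1/(C1 - z))/2


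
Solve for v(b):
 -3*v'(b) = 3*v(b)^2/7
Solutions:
 v(b) = 7/(C1 + b)


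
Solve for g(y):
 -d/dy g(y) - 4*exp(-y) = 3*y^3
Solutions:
 g(y) = C1 - 3*y^4/4 + 4*exp(-y)


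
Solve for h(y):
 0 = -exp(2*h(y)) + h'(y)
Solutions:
 h(y) = log(-sqrt(-1/(C1 + y))) - log(2)/2
 h(y) = log(-1/(C1 + y))/2 - log(2)/2


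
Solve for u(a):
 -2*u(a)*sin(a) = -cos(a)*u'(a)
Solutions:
 u(a) = C1/cos(a)^2


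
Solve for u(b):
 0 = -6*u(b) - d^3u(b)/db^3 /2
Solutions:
 u(b) = C3*exp(b*(-12^(1/3) + 3*2^(2/3)*3^(1/3))/4)*sin(2^(2/3)*3^(5/6)*b/2) + C4*exp(b*(-12^(1/3) + 3*2^(2/3)*3^(1/3))/4)*cos(2^(2/3)*3^(5/6)*b/2) + C5*exp(-b*(12^(1/3) + 3*2^(2/3)*3^(1/3))/4) + (C1*sin(2^(2/3)*3^(5/6)*b/2) + C2*cos(2^(2/3)*3^(5/6)*b/2))*exp(12^(1/3)*b/2)


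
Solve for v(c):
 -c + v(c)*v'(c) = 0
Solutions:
 v(c) = -sqrt(C1 + c^2)
 v(c) = sqrt(C1 + c^2)


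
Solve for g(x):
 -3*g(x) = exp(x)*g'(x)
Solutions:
 g(x) = C1*exp(3*exp(-x))


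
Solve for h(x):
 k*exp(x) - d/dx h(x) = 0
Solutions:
 h(x) = C1 + k*exp(x)


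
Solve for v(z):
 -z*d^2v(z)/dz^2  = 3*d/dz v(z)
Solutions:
 v(z) = C1 + C2/z^2


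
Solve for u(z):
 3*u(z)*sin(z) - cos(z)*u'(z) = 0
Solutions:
 u(z) = C1/cos(z)^3


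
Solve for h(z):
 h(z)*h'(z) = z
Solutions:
 h(z) = -sqrt(C1 + z^2)
 h(z) = sqrt(C1 + z^2)


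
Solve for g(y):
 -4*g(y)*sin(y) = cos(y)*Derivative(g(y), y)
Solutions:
 g(y) = C1*cos(y)^4


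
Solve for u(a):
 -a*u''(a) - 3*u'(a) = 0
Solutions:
 u(a) = C1 + C2/a^2


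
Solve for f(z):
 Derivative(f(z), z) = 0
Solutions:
 f(z) = C1


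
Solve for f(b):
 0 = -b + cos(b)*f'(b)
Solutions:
 f(b) = C1 + Integral(b/cos(b), b)


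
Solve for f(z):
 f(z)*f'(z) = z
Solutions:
 f(z) = -sqrt(C1 + z^2)
 f(z) = sqrt(C1 + z^2)


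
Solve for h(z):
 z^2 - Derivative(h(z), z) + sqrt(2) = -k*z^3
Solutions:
 h(z) = C1 + k*z^4/4 + z^3/3 + sqrt(2)*z


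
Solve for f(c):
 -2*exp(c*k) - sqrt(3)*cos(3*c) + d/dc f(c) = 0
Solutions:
 f(c) = C1 + sqrt(3)*sin(3*c)/3 + 2*exp(c*k)/k


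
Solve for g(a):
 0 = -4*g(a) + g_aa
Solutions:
 g(a) = C1*exp(-2*a) + C2*exp(2*a)
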